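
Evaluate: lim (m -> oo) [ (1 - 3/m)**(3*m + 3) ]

e^(-9)

Let L be the limit and take ln: ln L = lim (3m + 3)·ln(1 - 3/m) = lim (3m + 3)·(-3/m + O(1/m²)) = -9.
Hence L = e^(-9).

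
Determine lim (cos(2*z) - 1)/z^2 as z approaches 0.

-2

Direct substitution gives 0/0.
Apply L'Hôpital: lim (-2*sin(2*z))/(2*z), still 0/0.
After 2 applications of L'Hôpital's rule the quotient is (-4*cos(2*z))/(2); substituting z = 0 gives -2.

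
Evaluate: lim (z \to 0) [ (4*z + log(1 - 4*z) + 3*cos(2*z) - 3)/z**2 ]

Substitution gives 0/0 (the numerator vanishes to order 2).
Expand each term to order z^2: the coefficient of z^2 in 3·cos(2z) is -6 and in ln(1 - 4z) is -8.
Lower-order terms cancel with the polynomial part, so the numerator is (-14)·z^2 + o(z^2), and the limit is (-14)/(1) = -14.

-14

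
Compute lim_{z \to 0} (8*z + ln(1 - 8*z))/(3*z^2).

Direct substitution gives 0/0.
Apply L'Hôpital: lim (8 - 8/(1 - 8*z))/(6*z), still 0/0.
After 2 applications of L'Hôpital's rule the quotient is (-64/(1 - 8*z)^2)/(6); substituting z = 0 gives -32/3.

-32/3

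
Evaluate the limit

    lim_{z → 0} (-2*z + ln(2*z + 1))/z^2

Direct substitution gives 0/0.
Apply L'Hôpital: lim (-2 + 2/(2*z + 1))/(2*z), still 0/0.
After 2 applications of L'Hôpital's rule the quotient is (-4/(2*z + 1)^2)/(2); substituting z = 0 gives -2.

-2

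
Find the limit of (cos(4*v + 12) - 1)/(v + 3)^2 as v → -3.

Direct substitution gives 0/0.
Apply L'Hôpital: lim (-4*sin(4*v + 12))/(2*v + 6), still 0/0.
After 2 applications of L'Hôpital's rule the quotient is (-16*cos(4*v + 12))/(2); substituting v = -3 gives -8.

-8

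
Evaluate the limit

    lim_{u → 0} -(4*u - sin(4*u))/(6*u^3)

-16/9

Direct substitution gives 0/0.
Apply L'Hôpital: lim (4 - 4*cos(4*u))/(-18*u^2), still 0/0.
Apply L'Hôpital: lim (16*sin(4*u))/(-36*u), still 0/0.
After 3 applications of L'Hôpital's rule the quotient is (64*cos(4*u))/(-36); substituting u = 0 gives -16/9.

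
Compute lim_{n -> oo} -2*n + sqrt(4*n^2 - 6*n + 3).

-3/2

This has the form ∞ − ∞. Multiply and divide by the conjugate √(4*n^2 - 6*n + 3) + 2n.
That gives (-6n + 3) / (√(4*n^2 - 6*n + 3) + 2n).
Divide numerator and denominator by n: the limit is -6/(2·2) = -3/2.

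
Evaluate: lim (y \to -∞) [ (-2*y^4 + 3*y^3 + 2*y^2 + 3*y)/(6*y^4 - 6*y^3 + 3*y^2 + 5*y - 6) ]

Numerator and denominator both have degree 4.
Dividing every term by y^4, all lower-order terms vanish and the limit is the ratio of leading coefficients, -2/(6) = -1/3.

-1/3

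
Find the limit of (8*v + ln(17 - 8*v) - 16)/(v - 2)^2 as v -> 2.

Direct substitution gives 0/0.
Apply L'Hôpital: lim (8 - 8/(17 - 8*v))/(2*v - 4), still 0/0.
After 2 applications of L'Hôpital's rule the quotient is (-64/(17 - 8*v)^2)/(2); substituting v = 2 gives -32.

-32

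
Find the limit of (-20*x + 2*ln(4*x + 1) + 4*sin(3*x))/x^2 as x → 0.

Substitution gives 0/0 (the numerator vanishes to order 2).
Expand each term to order x^2: the coefficient of x^2 in 4·sin(3x) is 0 and in 2·ln(1 + 4x) is -16.
Lower-order terms cancel with the polynomial part, so the numerator is (-16)·x^2 + o(x^2), and the limit is (-16)/(1) = -16.

-16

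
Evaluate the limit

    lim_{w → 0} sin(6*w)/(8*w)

3/4

Substitution gives 0/0.
Write it as (6/8)·sin(6w)/(6w); since sin(u)/u → 1, the limit is 3/4.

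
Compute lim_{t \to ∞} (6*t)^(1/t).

Base → ∞ and exponent → 0: an ∞^0 form.
Take logs: (1/t)·ln(6·t^1) = (ln 6 + 1·ln t)/t → 0.
So the limit is e^0 = 1.

1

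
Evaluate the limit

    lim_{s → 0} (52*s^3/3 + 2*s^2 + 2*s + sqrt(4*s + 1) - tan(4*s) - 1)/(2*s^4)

-5

Substitution gives 0/0 (the numerator vanishes to order 4).
Expand each term to order s^4: the coefficient of s^4 in √(1 + 4s) is -10 and in −tan(4s) is 0.
Lower-order terms cancel with the polynomial part, so the numerator is (-10)·s^4 + o(s^4), and the limit is (-10)/(2) = -5.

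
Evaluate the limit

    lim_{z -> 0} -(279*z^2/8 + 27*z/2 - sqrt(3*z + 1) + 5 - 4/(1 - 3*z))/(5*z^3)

351/16

Substitution gives 0/0 (the numerator vanishes to order 3).
Expand each term to order z^3: the coefficient of z^3 in -4·1/(1 - 3z) is -108 and in −√(1 + 3z) is -27/16.
Lower-order terms cancel with the polynomial part, so the numerator is (-1755/16)·z^3 + o(z^3), and the limit is (-1755/16)/(-5) = 351/16.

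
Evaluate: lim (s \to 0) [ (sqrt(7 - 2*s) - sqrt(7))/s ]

A 0/0 form; rationalise with √(7 - 2s) + √7. This collapses the numerator to -2s, leaving -2/(√(7 - 2s) + √7) → -2/(2√7) = -√(7)/7.

-√(7)/7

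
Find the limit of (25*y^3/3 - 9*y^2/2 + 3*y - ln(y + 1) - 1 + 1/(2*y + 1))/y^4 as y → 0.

Substitution gives 0/0; apply L'Hôpital's rule 4 times.
After differentiating numerator and denominator 4 times the quotient is (384/(2*y + 1)^5 + 6/(y + 1)^4)/(24); at y = 0 this is 65/4.

65/4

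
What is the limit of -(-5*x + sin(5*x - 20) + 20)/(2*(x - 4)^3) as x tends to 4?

Direct substitution gives 0/0.
Apply L'Hôpital: lim (5*cos(5*x - 20) - 5)/(-6*(x - 4)^2), still 0/0.
Apply L'Hôpital: lim (-25*sin(5*x - 20))/(48 - 12*x), still 0/0.
After 3 applications of L'Hôpital's rule the quotient is (-125*cos(5*x - 20))/(-12); substituting x = 4 gives 125/12.

125/12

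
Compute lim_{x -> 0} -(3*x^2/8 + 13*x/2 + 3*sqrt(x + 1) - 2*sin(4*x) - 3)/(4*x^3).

Substitution gives 0/0 (the numerator vanishes to order 3).
Expand each term to order x^3: the coefficient of x^3 in 3·√(1 + x) is 3/16 and in -2·sin(4x) is 64/3.
Lower-order terms cancel with the polynomial part, so the numerator is (1033/48)·x^3 + o(x^3), and the limit is (1033/48)/(-4) = -1033/192.

-1033/192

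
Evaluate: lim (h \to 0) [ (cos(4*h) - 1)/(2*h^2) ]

Direct substitution gives 0/0.
Apply L'Hôpital: lim (-4*sin(4*h))/(4*h), still 0/0.
After 2 applications of L'Hôpital's rule the quotient is (-16*cos(4*h))/(4); substituting h = 0 gives -4.

-4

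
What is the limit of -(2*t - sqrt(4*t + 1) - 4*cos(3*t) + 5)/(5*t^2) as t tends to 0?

Substitution gives 0/0 (the numerator vanishes to order 2).
Expand each term to order t^2: the coefficient of t^2 in −√(1 + 4t) is 2 and in -4·cos(3t) is 18.
Lower-order terms cancel with the polynomial part, so the numerator is (20)·t^2 + o(t^2), and the limit is (20)/(-5) = -4.

-4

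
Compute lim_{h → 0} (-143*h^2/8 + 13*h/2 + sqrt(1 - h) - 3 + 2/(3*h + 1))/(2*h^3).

Substitution gives 0/0 (the numerator vanishes to order 3).
Expand each term to order h^3: the coefficient of h^3 in √(1 - h) is -1/16 and in 2·1/(1 + 3h) is -54.
Lower-order terms cancel with the polynomial part, so the numerator is (-865/16)·h^3 + o(h^3), and the limit is (-865/16)/(2) = -865/32.

-865/32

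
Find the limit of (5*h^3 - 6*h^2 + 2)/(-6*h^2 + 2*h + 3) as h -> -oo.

∞

The numerator has higher degree (3 > 2); the quotient behaves like (5/(-6))·h^1 for large |h|.
As h → −∞ this diverges to ∞.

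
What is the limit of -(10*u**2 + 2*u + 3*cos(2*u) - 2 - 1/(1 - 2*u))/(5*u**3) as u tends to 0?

8/5

Substitution gives 0/0 (the numerator vanishes to order 3).
Expand each term to order u^3: the coefficient of u^3 in 3·cos(2u) is 0 and in −1/(1 - 2u) is -8.
Lower-order terms cancel with the polynomial part, so the numerator is (-8)·u^3 + o(u^3), and the limit is (-8)/(-5) = 8/5.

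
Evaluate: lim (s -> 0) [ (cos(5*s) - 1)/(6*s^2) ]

Direct substitution gives 0/0.
Apply L'Hôpital: lim (-5*sin(5*s))/(12*s), still 0/0.
After 2 applications of L'Hôpital's rule the quotient is (-25*cos(5*s))/(12); substituting s = 0 gives -25/12.

-25/12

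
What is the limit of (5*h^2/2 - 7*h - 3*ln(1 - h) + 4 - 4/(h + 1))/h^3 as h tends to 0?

5

Substitution gives 0/0; apply L'Hôpital's rule 3 times.
After differentiating numerator and denominator 3 times the quotient is (24/(h + 1)^4 - 6/(h - 1)^3)/(6); at h = 0 this is 5.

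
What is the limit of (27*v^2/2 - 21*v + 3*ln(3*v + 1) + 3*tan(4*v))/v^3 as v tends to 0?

91

Substitution gives 0/0; apply L'Hôpital's rule 3 times.
After differentiating numerator and denominator 3 times the quotient is (1152*tan(4*v)^2/cos(4*v)^2 + 384/cos(4*v)^2 + 162/(3*v + 1)^3)/(6); at v = 0 this is 91.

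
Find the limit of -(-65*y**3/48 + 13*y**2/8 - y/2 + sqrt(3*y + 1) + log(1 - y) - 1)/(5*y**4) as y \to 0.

437/640

Substitution gives 0/0; apply L'Hôpital's rule 4 times.
After differentiating numerator and denominator 4 times the quotient is (-1215/(16*(3*y + 1)^(7/2)) - 6/(y - 1)^4)/(-120); at y = 0 this is 437/640.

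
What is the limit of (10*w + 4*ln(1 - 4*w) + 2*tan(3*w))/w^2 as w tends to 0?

-32

Substitution gives 0/0 (the numerator vanishes to order 2).
Expand each term to order w^2: the coefficient of w^2 in 2·tan(3w) is 0 and in 4·ln(1 - 4w) is -32.
Lower-order terms cancel with the polynomial part, so the numerator is (-32)·w^2 + o(w^2), and the limit is (-32)/(1) = -32.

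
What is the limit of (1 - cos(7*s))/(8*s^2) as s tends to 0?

Substitution gives 0/0.
Use (1 − cos u)/u² → 1/2 with u = 7s: the limit is 7²/(2·8) = 49/16.

49/16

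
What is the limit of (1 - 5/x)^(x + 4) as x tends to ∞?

Let L be the limit and take ln: ln L = lim (x + 4)·ln(1 - 5/x) = lim (x + 4)·(-5/x + O(1/x²)) = -5.
Hence L = e^(-5).

e^(-5)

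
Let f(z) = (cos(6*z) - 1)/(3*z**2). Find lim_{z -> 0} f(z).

Direct substitution gives 0/0.
Apply L'Hôpital: lim (-6*sin(6*z))/(6*z), still 0/0.
After 2 applications of L'Hôpital's rule the quotient is (-36*cos(6*z))/(6); substituting z = 0 gives -6.

-6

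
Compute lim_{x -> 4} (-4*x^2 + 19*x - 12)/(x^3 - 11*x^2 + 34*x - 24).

At x = 4 both the top and bottom vanish — a removable singularity. Factoring out (x - 4) from each leaves (3 - 4*x)/(x^2 - 7*x + 6), which at x = 4 equals 13/6.

13/6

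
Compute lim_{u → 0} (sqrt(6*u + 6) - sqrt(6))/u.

√(6)/2

A 0/0 form; rationalise with √(6 + 6u) + √6. This collapses the numerator to 6u, leaving 6/(√(6 + 6u) + √6) → 6/(2√6) = √(6)/2.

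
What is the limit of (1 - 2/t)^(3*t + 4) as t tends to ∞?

e^(-6)

The base → 1 and the exponent → ∞: a 1^∞ form.
Take logarithms: (3t + 4)·ln(1 - 2/t). Since ln(1+u) ~ u for small u, this behaves like (3t)·(-2/t) → -6.
So the limit is e^(-6).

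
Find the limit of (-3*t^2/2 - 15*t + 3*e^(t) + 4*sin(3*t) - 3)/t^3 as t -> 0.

-35/2

Substitution gives 0/0; apply L'Hôpital's rule 3 times.
After differentiating numerator and denominator 3 times the quotient is (3*e^(t) - 108*cos(3*t))/(6); at t = 0 this is -35/2.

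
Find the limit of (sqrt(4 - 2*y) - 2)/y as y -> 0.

Substitution gives 0/0. Multiply numerator and denominator by the conjugate √(4 - 2y) + √4.
The numerator becomes (4 - 2y) − 4 = -2y, so the expression simplifies to -2/(√(4 - 2y) + √4).
Letting y → 0 gives -2/(2√4) = -1/2.

-1/2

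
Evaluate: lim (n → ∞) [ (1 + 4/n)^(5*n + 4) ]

The base → 1 and the exponent → ∞: a 1^∞ form.
Take logarithms: (5n + 4)·ln(1 + 4/n). Since ln(1+u) ~ u for small u, this behaves like (5n)·(4/n) → 20.
So the limit is e^(20).

e^(20)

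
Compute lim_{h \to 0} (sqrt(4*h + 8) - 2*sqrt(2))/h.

√(2)/2

A 0/0 form; rationalise with √(8 + 4h) + √8. This collapses the numerator to 4h, leaving 4/(√(8 + 4h) + √8) → 4/(2√8) = √(2)/2.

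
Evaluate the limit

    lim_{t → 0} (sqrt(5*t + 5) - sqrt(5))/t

√(5)/2

Substitution gives 0/0. Multiply numerator and denominator by the conjugate √(5 + 5t) + √5.
The numerator becomes (5 + 5t) − 5 = 5t, so the expression simplifies to 5/(√(5 + 5t) + √5).
Letting t → 0 gives 5/(2√5) = √(5)/2.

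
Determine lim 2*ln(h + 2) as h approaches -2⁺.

-∞

As h → -2⁺, h + 2 → 0⁺ and ln(h + 2) → −∞.
Multiplying by 2 gives -∞.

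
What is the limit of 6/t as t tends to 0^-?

-∞

As t → 0⁻, (t) → 0⁻, so (t)^1 → 0⁻ and 6/(t)^1 → -∞.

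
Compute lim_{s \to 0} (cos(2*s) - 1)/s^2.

Direct substitution gives 0/0.
Apply L'Hôpital: lim (-2*sin(2*s))/(2*s), still 0/0.
After 2 applications of L'Hôpital's rule the quotient is (-4*cos(2*s))/(2); substituting s = 0 gives -2.

-2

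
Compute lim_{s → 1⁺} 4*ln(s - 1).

-∞

As s → 1⁺, s - 1 → 0⁺ and ln(s - 1) → −∞.
Multiplying by 4 gives -∞.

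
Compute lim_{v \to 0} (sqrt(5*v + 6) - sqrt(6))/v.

Substitution gives 0/0. Multiply numerator and denominator by the conjugate √(6 + 5v) + √6.
The numerator becomes (6 + 5v) − 6 = 5v, so the expression simplifies to 5/(√(6 + 5v) + √6).
Letting v → 0 gives 5/(2√6) = 5*√(6)/12.

5*√(6)/12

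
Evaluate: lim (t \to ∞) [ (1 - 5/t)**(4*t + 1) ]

Write it as [(1 - 5/t)^t]^(4) · (1 - 5/t)^(1). The bracketed term tends to e^(-5) and the second factor to 1, so the limit is e^(-20).

e^(-20)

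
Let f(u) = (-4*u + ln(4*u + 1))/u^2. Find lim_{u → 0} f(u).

Direct substitution gives 0/0.
Apply L'Hôpital: lim (-4 + 4/(4*u + 1))/(2*u), still 0/0.
After 2 applications of L'Hôpital's rule the quotient is (-16/(4*u + 1)^2)/(2); substituting u = 0 gives -8.

-8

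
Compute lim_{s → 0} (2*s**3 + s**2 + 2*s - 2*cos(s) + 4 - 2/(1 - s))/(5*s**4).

-5/12

Substitution gives 0/0; apply L'Hôpital's rule 4 times.
After differentiating numerator and denominator 4 times the quotient is (-2*cos(s) + 48/(s - 1)^5)/(120); at s = 0 this is -5/12.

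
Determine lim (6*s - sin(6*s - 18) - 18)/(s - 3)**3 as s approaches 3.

36

Direct substitution gives 0/0.
Apply L'Hôpital: lim (6 - 6*cos(6*s - 18))/(3*(s - 3)^2), still 0/0.
Apply L'Hôpital: lim (36*sin(6*s - 18))/(6*s - 18), still 0/0.
After 3 applications of L'Hôpital's rule the quotient is (216*cos(6*s - 18))/(6); substituting s = 3 gives 36.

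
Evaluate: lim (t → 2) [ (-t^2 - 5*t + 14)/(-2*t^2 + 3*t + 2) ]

9/5

Since t = 2 makes numerator and denominator zero, (t - 2) divides both.
Cancelling it gives (-t - 7)/(-2*t - 1); now plug in t = 2 to get 9/5.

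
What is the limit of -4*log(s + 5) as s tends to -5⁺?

∞

As s → -5⁺, s + 5 → 0⁺ and ln(s + 5) → −∞.
Multiplying by -4 gives ∞.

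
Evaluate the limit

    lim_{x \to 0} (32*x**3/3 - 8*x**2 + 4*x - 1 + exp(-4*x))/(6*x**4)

16/9

Direct substitution gives 0/0.
Apply L'Hôpital: lim (32*x^2 - 16*x + 4 - 4*e^(-4*x))/(24*x^3), still 0/0.
Apply L'Hôpital: lim (64*x - 16 + 16*e^(-4*x))/(72*x^2), still 0/0.
Apply L'Hôpital: lim (64 - 64*e^(-4*x))/(144*x), still 0/0.
After 4 applications of L'Hôpital's rule the quotient is (256*e^(-4*x))/(144); substituting x = 0 gives 16/9.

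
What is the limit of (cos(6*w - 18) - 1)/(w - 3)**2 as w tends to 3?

-18

Direct substitution gives 0/0.
Apply L'Hôpital: lim (-6*sin(6*w - 18))/(2*w - 6), still 0/0.
After 2 applications of L'Hôpital's rule the quotient is (-36*cos(6*w - 18))/(2); substituting w = 3 gives -18.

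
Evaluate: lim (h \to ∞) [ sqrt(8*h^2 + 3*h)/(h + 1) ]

2*√(2)

For large |h|, √(8*h^2 + 3*h) ≈ √8·|h| and the denominator ≈ h.
Since h → +∞, |h| = h, giving √8/(1) = 2*√(2).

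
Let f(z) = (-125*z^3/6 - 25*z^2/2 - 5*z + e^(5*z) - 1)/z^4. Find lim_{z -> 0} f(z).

Direct substitution gives 0/0.
Apply L'Hôpital: lim (-125*z^2/2 - 25*z + 5*e^(5*z) - 5)/(4*z^3), still 0/0.
Apply L'Hôpital: lim (-125*z + 25*e^(5*z) - 25)/(12*z^2), still 0/0.
Apply L'Hôpital: lim (125*e^(5*z) - 125)/(24*z), still 0/0.
After 4 applications of L'Hôpital's rule the quotient is (625*e^(5*z))/(24); substituting z = 0 gives 625/24.

625/24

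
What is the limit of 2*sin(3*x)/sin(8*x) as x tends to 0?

3/4

Substitution gives 0/0.
Divide numerator and denominator by x: sin(3x)/x → 3 and sin(8x)/x → 8, so the limit is 2·3/8 = 3/4.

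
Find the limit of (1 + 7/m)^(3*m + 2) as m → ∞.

The base → 1 and the exponent → ∞: a 1^∞ form.
Take logarithms: (3m + 2)·ln(1 + 7/m). Since ln(1+u) ~ u for small u, this behaves like (3m)·(7/m) → 21.
So the limit is e^(21).

e^(21)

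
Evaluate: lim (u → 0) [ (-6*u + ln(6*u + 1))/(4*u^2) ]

Direct substitution gives 0/0.
Apply L'Hôpital: lim (-6 + 6/(6*u + 1))/(8*u), still 0/0.
After 2 applications of L'Hôpital's rule the quotient is (-36/(6*u + 1)^2)/(8); substituting u = 0 gives -9/2.

-9/2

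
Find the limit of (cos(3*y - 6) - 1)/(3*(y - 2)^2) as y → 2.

-3/2

Direct substitution gives 0/0.
Apply L'Hôpital: lim (-3*sin(3*y - 6))/(6*y - 12), still 0/0.
After 2 applications of L'Hôpital's rule the quotient is (-9*cos(3*y - 6))/(6); substituting y = 2 gives -3/2.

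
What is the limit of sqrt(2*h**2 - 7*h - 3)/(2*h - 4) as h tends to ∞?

√(2)/2

For large |h|, √(2*h^2 - 7*h - 3) ≈ √2·|h| and the denominator ≈ 2h.
Since h → +∞, |h| = h, giving √2/(2) = √(2)/2.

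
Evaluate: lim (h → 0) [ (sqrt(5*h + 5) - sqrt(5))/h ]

√(5)/2

Substitution gives 0/0. Multiply numerator and denominator by the conjugate √(5 + 5h) + √5.
The numerator becomes (5 + 5h) − 5 = 5h, so the expression simplifies to 5/(√(5 + 5h) + √5).
Letting h → 0 gives 5/(2√5) = √(5)/2.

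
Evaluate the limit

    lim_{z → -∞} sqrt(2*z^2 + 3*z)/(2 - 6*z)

√(2)/6

For large |z|, √(2*z^2 + 3*z) ≈ √2·|z| and the denominator ≈ -6z.
Since z → −∞, |z| = −z, giving −√2/(-6) = √(2)/6.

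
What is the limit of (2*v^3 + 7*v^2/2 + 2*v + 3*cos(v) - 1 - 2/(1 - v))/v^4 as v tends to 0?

-15/8

Substitution gives 0/0; apply L'Hôpital's rule 4 times.
After differentiating numerator and denominator 4 times the quotient is (3*cos(v) + 48/(v - 1)^5)/(24); at v = 0 this is -15/8.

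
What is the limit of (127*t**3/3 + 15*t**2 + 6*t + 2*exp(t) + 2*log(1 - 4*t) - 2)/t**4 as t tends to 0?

Substitution gives 0/0 (the numerator vanishes to order 4).
Expand each term to order t^4: the coefficient of t^4 in 2·ln(1 - 4t) is -128 and in 2·e^(t) is 1/12.
Lower-order terms cancel with the polynomial part, so the numerator is (-1535/12)·t^4 + o(t^4), and the limit is (-1535/12)/(1) = -1535/12.

-1535/12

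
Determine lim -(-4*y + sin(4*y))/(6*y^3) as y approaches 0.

Direct substitution gives 0/0.
Apply L'Hôpital: lim (4*cos(4*y) - 4)/(-18*y^2), still 0/0.
Apply L'Hôpital: lim (-16*sin(4*y))/(-36*y), still 0/0.
After 3 applications of L'Hôpital's rule the quotient is (-64*cos(4*y))/(-36); substituting y = 0 gives 16/9.

16/9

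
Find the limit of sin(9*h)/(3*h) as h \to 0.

Substitution gives 0/0.
Write it as (9/3)·sin(9h)/(9h); since sin(u)/u → 1, the limit is 3.

3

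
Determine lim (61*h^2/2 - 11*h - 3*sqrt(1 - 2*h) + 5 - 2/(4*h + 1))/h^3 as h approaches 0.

259/2

Substitution gives 0/0; apply L'Hôpital's rule 3 times.
After differentiating numerator and denominator 3 times the quotient is (768/(4*h + 1)^4 + 9/(1 - 2*h)^(5/2))/(6); at h = 0 this is 259/2.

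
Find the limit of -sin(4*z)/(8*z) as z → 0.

-1/2

Substitution gives 0/0.
Write it as (4/(-8))·sin(4z)/(4z); since sin(u)/u → 1, the limit is -1/2.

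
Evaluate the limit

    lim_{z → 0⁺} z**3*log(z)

0

This is a 0·(−∞) form. Rewrite as 1·ln(z) / z^(−3) and apply L'Hôpital:
the derivative quotient is 1·(1/z) / (−3·z^(−4)) = (-1/3)·z^3 → 0.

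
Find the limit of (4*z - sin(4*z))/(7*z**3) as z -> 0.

32/21

Direct substitution gives 0/0.
Apply L'Hôpital: lim (4 - 4*cos(4*z))/(21*z^2), still 0/0.
Apply L'Hôpital: lim (16*sin(4*z))/(42*z), still 0/0.
After 3 applications of L'Hôpital's rule the quotient is (64*cos(4*z))/(42); substituting z = 0 gives 32/21.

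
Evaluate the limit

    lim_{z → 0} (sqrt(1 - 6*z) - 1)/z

-3

A 0/0 form; rationalise with √(1 - 6z) + √1. This collapses the numerator to -6z, leaving -6/(√(1 - 6z) + √1) → -6/(2√1) = -3.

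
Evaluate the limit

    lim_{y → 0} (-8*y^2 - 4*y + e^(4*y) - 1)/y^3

32/3

Direct substitution gives 0/0.
Apply L'Hôpital: lim (-16*y + 4*e^(4*y) - 4)/(3*y^2), still 0/0.
Apply L'Hôpital: lim (16*e^(4*y) - 16)/(6*y), still 0/0.
After 3 applications of L'Hôpital's rule the quotient is (64*e^(4*y))/(6); substituting y = 0 gives 32/3.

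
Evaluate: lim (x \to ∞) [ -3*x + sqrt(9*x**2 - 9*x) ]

This has the form ∞ − ∞. Multiply and divide by the conjugate √(9*x^2 - 9*x) + 3x.
That gives (-9x) / (√(9*x^2 - 9*x) + 3x).
Divide numerator and denominator by x: the limit is -9/(2·3) = -3/2.

-3/2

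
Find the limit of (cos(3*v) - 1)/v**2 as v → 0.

-9/2

Direct substitution gives 0/0.
Apply L'Hôpital: lim (-3*sin(3*v))/(2*v), still 0/0.
After 2 applications of L'Hôpital's rule the quotient is (-9*cos(3*v))/(2); substituting v = 0 gives -9/2.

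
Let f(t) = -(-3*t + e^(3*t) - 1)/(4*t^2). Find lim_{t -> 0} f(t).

Direct substitution gives 0/0.
Apply L'Hôpital: lim (3*e^(3*t) - 3)/(-8*t), still 0/0.
After 2 applications of L'Hôpital's rule the quotient is (9*e^(3*t))/(-8); substituting t = 0 gives -9/8.

-9/8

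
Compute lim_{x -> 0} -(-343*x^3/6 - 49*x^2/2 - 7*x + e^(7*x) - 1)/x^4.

-2401/24

Direct substitution gives 0/0.
Apply L'Hôpital: lim (-343*x^2/2 - 49*x + 7*e^(7*x) - 7)/(-4*x^3), still 0/0.
Apply L'Hôpital: lim (-343*x + 49*e^(7*x) - 49)/(-12*x^2), still 0/0.
Apply L'Hôpital: lim (343*e^(7*x) - 343)/(-24*x), still 0/0.
After 4 applications of L'Hôpital's rule the quotient is (2401*e^(7*x))/(-24); substituting x = 0 gives -2401/24.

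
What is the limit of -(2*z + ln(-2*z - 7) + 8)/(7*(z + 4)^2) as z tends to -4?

Direct substitution gives 0/0.
Apply L'Hôpital: lim (2 - 2/(-2*z - 7))/(-14*z - 56), still 0/0.
After 2 applications of L'Hôpital's rule the quotient is (-4/(-2*z - 7)^2)/(-14); substituting z = -4 gives 2/7.

2/7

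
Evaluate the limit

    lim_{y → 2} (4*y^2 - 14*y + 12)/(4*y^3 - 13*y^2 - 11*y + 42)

-2/15

At y = 2 both the top and bottom vanish — a removable singularity. Factoring out (y - 2) from each leaves (4*y - 6)/(4*y^2 - 5*y - 21), which at y = 2 equals -2/15.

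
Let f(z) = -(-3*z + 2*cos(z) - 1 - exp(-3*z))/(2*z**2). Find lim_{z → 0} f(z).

11/4

Substitution gives 0/0; apply L'Hôpital's rule 2 times.
After differentiating numerator and denominator 2 times the quotient is (-2*cos(z) - 9*e^(-3*z))/(-4); at z = 0 this is 11/4.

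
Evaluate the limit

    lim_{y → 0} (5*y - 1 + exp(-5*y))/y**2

25/2

Direct substitution gives 0/0.
Apply L'Hôpital: lim (5 - 5*e^(-5*y))/(2*y), still 0/0.
After 2 applications of L'Hôpital's rule the quotient is (25*e^(-5*y))/(2); substituting y = 0 gives 25/2.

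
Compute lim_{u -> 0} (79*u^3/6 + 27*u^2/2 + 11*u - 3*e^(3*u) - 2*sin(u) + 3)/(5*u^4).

Substitution gives 0/0 (the numerator vanishes to order 4).
Expand each term to order u^4: the coefficient of u^4 in -2·sin(u) is 0 and in -3·e^(3u) is -81/8.
Lower-order terms cancel with the polynomial part, so the numerator is (-81/8)·u^4 + o(u^4), and the limit is (-81/8)/(5) = -81/40.

-81/40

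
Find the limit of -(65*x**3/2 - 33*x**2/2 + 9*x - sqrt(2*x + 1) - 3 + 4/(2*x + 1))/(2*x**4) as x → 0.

-517/16

Substitution gives 0/0; apply L'Hôpital's rule 4 times.
After differentiating numerator and denominator 4 times the quotient is (1536/(2*x + 1)^5 + 15/(2*x + 1)^(7/2))/(-48); at x = 0 this is -517/16.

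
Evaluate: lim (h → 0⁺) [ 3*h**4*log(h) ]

0

This is a 0·(−∞) form. Rewrite as 3·ln(h) / h^(−4) and apply L'Hôpital:
the derivative quotient is 3·(1/h) / (−4·h^(−5)) = (-3/4)·h^4 → 0.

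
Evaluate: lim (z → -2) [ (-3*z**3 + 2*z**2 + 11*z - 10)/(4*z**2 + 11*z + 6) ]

Direct substitution gives 0/0, so factor. Both numerator and denominator have (z + 2) as a factor.
After cancelling, the expression reduces to (-3*z^2 + 8*z - 5)/(4*z + 3).
Substituting z = -2 gives 33/5.

33/5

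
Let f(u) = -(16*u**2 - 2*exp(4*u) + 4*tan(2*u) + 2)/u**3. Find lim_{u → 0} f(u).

Substitution gives 0/0; apply L'Hôpital's rule 3 times.
After differentiating numerator and denominator 3 times the quotient is (-128*e^(4*u) + 192*tan(2*u)^4 + 256*tan(2*u)^2 + 64)/(-6); at u = 0 this is 32/3.

32/3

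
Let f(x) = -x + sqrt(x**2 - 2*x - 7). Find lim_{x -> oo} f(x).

-1

This has the form ∞ − ∞. Multiply and divide by the conjugate √(x^2 - 2*x - 7) + x.
That gives (-2x - 7) / (√(x^2 - 2*x - 7) + x).
Divide numerator and denominator by x: the limit is -2/(2·1) = -1.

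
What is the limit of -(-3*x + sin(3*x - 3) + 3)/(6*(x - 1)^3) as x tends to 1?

Direct substitution gives 0/0.
Apply L'Hôpital: lim (3*cos(3*x - 3) - 3)/(-18*(x - 1)^2), still 0/0.
Apply L'Hôpital: lim (-9*sin(3*x - 3))/(36 - 36*x), still 0/0.
After 3 applications of L'Hôpital's rule the quotient is (-27*cos(3*x - 3))/(-36); substituting x = 1 gives 3/4.

3/4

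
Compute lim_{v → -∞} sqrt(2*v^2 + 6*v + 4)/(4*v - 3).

For large |v|, √(2*v^2 + 6*v + 4) ≈ √2·|v| and the denominator ≈ 4v.
Since v → −∞, |v| = −v, giving −√2/(4) = -√(2)/4.

-√(2)/4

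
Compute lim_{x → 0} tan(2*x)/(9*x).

2/9

Substitution gives 0/0.
Since tan(u)/u → 1 as u → 0, tan(2x)/(2x) → 1 and the limit is 2/9.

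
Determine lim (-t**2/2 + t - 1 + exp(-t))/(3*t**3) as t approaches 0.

Direct substitution gives 0/0.
Apply L'Hôpital: lim (-t + 1 - e^(-t))/(9*t^2), still 0/0.
Apply L'Hôpital: lim (-1 + e^(-t))/(18*t), still 0/0.
After 3 applications of L'Hôpital's rule the quotient is (-e^(-t))/(18); substituting t = 0 gives -1/18.

-1/18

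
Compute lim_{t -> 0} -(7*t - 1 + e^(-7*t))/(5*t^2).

-49/10

Direct substitution gives 0/0.
Apply L'Hôpital: lim (7 - 7*e^(-7*t))/(-10*t), still 0/0.
After 2 applications of L'Hôpital's rule the quotient is (49*e^(-7*t))/(-10); substituting t = 0 gives -49/10.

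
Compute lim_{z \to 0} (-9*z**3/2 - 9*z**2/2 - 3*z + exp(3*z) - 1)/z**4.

Direct substitution gives 0/0.
Apply L'Hôpital: lim (-27*z^2/2 - 9*z + 3*e^(3*z) - 3)/(4*z^3), still 0/0.
Apply L'Hôpital: lim (-27*z + 9*e^(3*z) - 9)/(12*z^2), still 0/0.
Apply L'Hôpital: lim (27*e^(3*z) - 27)/(24*z), still 0/0.
After 4 applications of L'Hôpital's rule the quotient is (81*e^(3*z))/(24); substituting z = 0 gives 27/8.

27/8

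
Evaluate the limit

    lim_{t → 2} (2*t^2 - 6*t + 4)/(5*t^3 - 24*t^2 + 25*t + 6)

-2/11

At t = 2 both the top and bottom vanish — a removable singularity. Factoring out (t - 2) from each leaves (2*t - 2)/(5*t^2 - 14*t - 3), which at t = 2 equals -2/11.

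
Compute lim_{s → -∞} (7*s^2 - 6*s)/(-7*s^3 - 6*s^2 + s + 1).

The denominator has degree 3 and the numerator degree 2. Dividing numerator and denominator by s^3 sends every term to 0 except the leading denominator term, so the limit is 0.

0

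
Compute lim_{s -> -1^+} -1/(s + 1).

-∞

As s → -1⁺, (s + 1) → 0⁺, so (s + 1)^1 → 0⁺ and -1/(s + 1)^1 → -∞.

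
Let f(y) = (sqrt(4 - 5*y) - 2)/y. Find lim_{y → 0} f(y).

-5/4

Substitution gives 0/0. Multiply numerator and denominator by the conjugate √(4 - 5y) + √4.
The numerator becomes (4 - 5y) − 4 = -5y, so the expression simplifies to -5/(√(4 - 5y) + √4).
Letting y → 0 gives -5/(2√4) = -5/4.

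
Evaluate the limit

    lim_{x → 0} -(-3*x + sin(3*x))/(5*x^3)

Direct substitution gives 0/0.
Apply L'Hôpital: lim (3*cos(3*x) - 3)/(-15*x^2), still 0/0.
Apply L'Hôpital: lim (-9*sin(3*x))/(-30*x), still 0/0.
After 3 applications of L'Hôpital's rule the quotient is (-27*cos(3*x))/(-30); substituting x = 0 gives 9/10.

9/10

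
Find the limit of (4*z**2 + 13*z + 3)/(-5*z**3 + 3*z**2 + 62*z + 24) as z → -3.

11/91

Since z = -3 makes numerator and denominator zero, (z + 3) divides both.
Cancelling it gives (4*z + 1)/(-5*z^2 + 18*z + 8); now plug in z = -3 to get 11/91.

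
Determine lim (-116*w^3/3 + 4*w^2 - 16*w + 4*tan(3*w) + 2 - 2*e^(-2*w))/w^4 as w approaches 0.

-4/3

Substitution gives 0/0 (the numerator vanishes to order 4).
Expand each term to order w^4: the coefficient of w^4 in -2·e^(-2w) is -4/3 and in 4·tan(3w) is 0.
Lower-order terms cancel with the polynomial part, so the numerator is (-4/3)·w^4 + o(w^4), and the limit is (-4/3)/(1) = -4/3.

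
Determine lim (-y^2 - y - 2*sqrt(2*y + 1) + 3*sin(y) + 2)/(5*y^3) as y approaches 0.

Substitution gives 0/0; apply L'Hôpital's rule 3 times.
After differentiating numerator and denominator 3 times the quotient is (-3*cos(y) - 6/(2*y + 1)^(5/2))/(30); at y = 0 this is -3/10.

-3/10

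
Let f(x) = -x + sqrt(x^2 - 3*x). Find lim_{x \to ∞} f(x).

An ∞ − ∞ form. Rationalising with the conjugate, the difference becomes (-3x) / (√(x^2 - 3*x) + x).
For large x the denominator behaves like 2·x, so the quotient tends to -3/2 = -3/2.

-3/2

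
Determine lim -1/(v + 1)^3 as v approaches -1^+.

As v → -1⁺, (v + 1) → 0⁺, so (v + 1)^3 → 0⁺ and -1/(v + 1)^3 → -∞.

-∞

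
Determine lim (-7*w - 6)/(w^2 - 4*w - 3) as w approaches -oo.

0

The denominator has degree 2 and the numerator degree 1. Dividing numerator and denominator by w^2 sends every term to 0 except the leading denominator term, so the limit is 0.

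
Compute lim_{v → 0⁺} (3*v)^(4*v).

Base → 0⁺ and exponent → 0⁺: a 0^0 form.
Take logs: 4v·ln(3v). This is 0·(−∞); rewriting as ln(3v)/(1/(4v)) and applying L'Hôpital gives 0.
Hence the limit is e^0 = 1.

1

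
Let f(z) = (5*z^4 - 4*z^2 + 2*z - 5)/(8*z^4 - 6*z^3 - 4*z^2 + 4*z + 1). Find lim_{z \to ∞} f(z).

5/8

Numerator and denominator both have degree 4.
Dividing every term by z^4, all lower-order terms vanish and the limit is the ratio of leading coefficients, 5/(8) = 5/8.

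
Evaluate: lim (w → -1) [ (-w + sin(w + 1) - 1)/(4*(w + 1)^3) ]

-1/24

Direct substitution gives 0/0.
Apply L'Hôpital: lim (cos(w + 1) - 1)/(12*(w + 1)^2), still 0/0.
Apply L'Hôpital: lim (-sin(w + 1))/(24*w + 24), still 0/0.
After 3 applications of L'Hôpital's rule the quotient is (-cos(w + 1))/(24); substituting w = -1 gives -1/24.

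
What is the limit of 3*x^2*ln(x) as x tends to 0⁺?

0

This is a 0·(−∞) form. Rewrite as 3·ln(x) / x^(−2) and apply L'Hôpital:
the derivative quotient is 3·(1/x) / (−2·x^(−3)) = (-3/2)·x^2 → 0.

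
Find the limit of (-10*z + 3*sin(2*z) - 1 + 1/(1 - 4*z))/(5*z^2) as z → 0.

16/5

Substitution gives 0/0 (the numerator vanishes to order 2).
Expand each term to order z^2: the coefficient of z^2 in 1/(1 - 4z) is 16 and in 3·sin(2z) is 0.
Lower-order terms cancel with the polynomial part, so the numerator is (16)·z^2 + o(z^2), and the limit is (16)/(5) = 16/5.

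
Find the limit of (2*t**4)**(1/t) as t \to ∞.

1

Base → ∞ and exponent → 0: an ∞^0 form.
Take logs: (1/t)·ln(2·t^4) = (ln 2 + 4·ln t)/t → 0.
So the limit is e^0 = 1.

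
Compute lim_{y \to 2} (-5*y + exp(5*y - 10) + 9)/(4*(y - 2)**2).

Direct substitution gives 0/0.
Apply L'Hôpital: lim (5*e^(5*y - 10) - 5)/(8*y - 16), still 0/0.
After 2 applications of L'Hôpital's rule the quotient is (25*e^(5*y - 10))/(8); substituting y = 2 gives 25/8.

25/8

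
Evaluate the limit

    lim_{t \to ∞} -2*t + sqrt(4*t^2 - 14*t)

This has the form ∞ − ∞. Multiply and divide by the conjugate √(4*t^2 - 14*t) + 2t.
That gives (-14t) / (√(4*t^2 - 14*t) + 2t).
Divide numerator and denominator by t: the limit is -14/(2·2) = -7/2.

-7/2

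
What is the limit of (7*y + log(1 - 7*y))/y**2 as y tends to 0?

Direct substitution gives 0/0.
Apply L'Hôpital: lim (7 - 7/(1 - 7*y))/(2*y), still 0/0.
After 2 applications of L'Hôpital's rule the quotient is (-49/(1 - 7*y)^2)/(2); substituting y = 0 gives -49/2.

-49/2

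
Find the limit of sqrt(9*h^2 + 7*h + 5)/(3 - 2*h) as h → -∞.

For large |h|, √(9*h^2 + 7*h + 5) ≈ √9·|h| and the denominator ≈ -2h.
Since h → −∞, |h| = −h, giving −√9/(-2) = 3/2.

3/2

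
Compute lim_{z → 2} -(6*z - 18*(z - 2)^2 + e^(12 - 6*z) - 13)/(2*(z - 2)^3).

Direct substitution gives 0/0.
Apply L'Hôpital: lim (-36*z - 6*e^(12 - 6*z) + 78)/(-6*(z - 2)^2), still 0/0.
Apply L'Hôpital: lim (36*e^(12 - 6*z) - 36)/(24 - 12*z), still 0/0.
After 3 applications of L'Hôpital's rule the quotient is (-216*e^(12 - 6*z))/(-12); substituting z = 2 gives 18.

18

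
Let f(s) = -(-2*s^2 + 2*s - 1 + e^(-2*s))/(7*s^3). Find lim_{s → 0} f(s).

4/21

Direct substitution gives 0/0.
Apply L'Hôpital: lim (-4*s + 2 - 2*e^(-2*s))/(-21*s^2), still 0/0.
Apply L'Hôpital: lim (-4 + 4*e^(-2*s))/(-42*s), still 0/0.
After 3 applications of L'Hôpital's rule the quotient is (-8*e^(-2*s))/(-42); substituting s = 0 gives 4/21.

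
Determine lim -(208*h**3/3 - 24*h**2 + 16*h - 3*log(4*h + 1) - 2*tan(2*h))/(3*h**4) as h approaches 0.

-64

Substitution gives 0/0 (the numerator vanishes to order 4).
Expand each term to order h^4: the coefficient of h^4 in -3·ln(1 + 4h) is 192 and in -2·tan(2h) is 0.
Lower-order terms cancel with the polynomial part, so the numerator is (192)·h^4 + o(h^4), and the limit is (192)/(-3) = -64.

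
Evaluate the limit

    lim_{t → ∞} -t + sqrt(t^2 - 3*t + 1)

This has the form ∞ − ∞. Multiply and divide by the conjugate √(t^2 - 3*t + 1) + t.
That gives (-3t + 1) / (√(t^2 - 3*t + 1) + t).
Divide numerator and denominator by t: the limit is -3/(2·1) = -3/2.

-3/2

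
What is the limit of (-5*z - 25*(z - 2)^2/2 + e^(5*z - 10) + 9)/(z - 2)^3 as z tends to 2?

125/6

Direct substitution gives 0/0.
Apply L'Hôpital: lim (-25*z + 5*e^(5*z - 10) + 45)/(3*(z - 2)^2), still 0/0.
Apply L'Hôpital: lim (25*e^(5*z - 10) - 25)/(6*z - 12), still 0/0.
After 3 applications of L'Hôpital's rule the quotient is (125*e^(5*z - 10))/(6); substituting z = 2 gives 125/6.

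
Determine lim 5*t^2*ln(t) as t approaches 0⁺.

This is a 0·(−∞) form. Rewrite as 5·ln(t) / t^(−2) and apply L'Hôpital:
the derivative quotient is 5·(1/t) / (−2·t^(−3)) = (-5/2)·t^2 → 0.

0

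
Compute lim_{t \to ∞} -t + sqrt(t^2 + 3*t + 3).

This has the form ∞ − ∞. Multiply and divide by the conjugate √(t^2 + 3*t + 3) + t.
That gives (3t + 3) / (√(t^2 + 3*t + 3) + t).
Divide numerator and denominator by t: the limit is 3/(2·1) = 3/2.

3/2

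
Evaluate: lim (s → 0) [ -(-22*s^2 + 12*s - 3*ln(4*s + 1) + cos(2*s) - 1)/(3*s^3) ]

Substitution gives 0/0 (the numerator vanishes to order 3).
Expand each term to order s^3: the coefficient of s^3 in cos(2s) is 0 and in -3·ln(1 + 4s) is -64.
Lower-order terms cancel with the polynomial part, so the numerator is (-64)·s^3 + o(s^3), and the limit is (-64)/(-3) = 64/3.

64/3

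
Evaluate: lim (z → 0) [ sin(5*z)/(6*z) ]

Substitution gives 0/0.
Write it as (5/6)·sin(5z)/(5z); since sin(u)/u → 1, the limit is 5/6.

5/6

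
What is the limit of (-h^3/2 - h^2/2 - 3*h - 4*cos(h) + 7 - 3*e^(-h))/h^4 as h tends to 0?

Substitution gives 0/0 (the numerator vanishes to order 4).
Expand each term to order h^4: the coefficient of h^4 in -3·e^(-h) is -1/8 and in -4·cos(h) is -1/6.
Lower-order terms cancel with the polynomial part, so the numerator is (-7/24)·h^4 + o(h^4), and the limit is (-7/24)/(1) = -7/24.

-7/24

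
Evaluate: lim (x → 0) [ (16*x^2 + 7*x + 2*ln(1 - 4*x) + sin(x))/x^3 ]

Substitution gives 0/0 (the numerator vanishes to order 3).
Expand each term to order x^3: the coefficient of x^3 in sin(x) is -1/6 and in 2·ln(1 - 4x) is -128/3.
Lower-order terms cancel with the polynomial part, so the numerator is (-257/6)·x^3 + o(x^3), and the limit is (-257/6)/(1) = -257/6.

-257/6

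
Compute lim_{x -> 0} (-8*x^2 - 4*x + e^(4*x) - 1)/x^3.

Direct substitution gives 0/0.
Apply L'Hôpital: lim (-16*x + 4*e^(4*x) - 4)/(3*x^2), still 0/0.
Apply L'Hôpital: lim (16*e^(4*x) - 16)/(6*x), still 0/0.
After 3 applications of L'Hôpital's rule the quotient is (64*e^(4*x))/(6); substituting x = 0 gives 32/3.

32/3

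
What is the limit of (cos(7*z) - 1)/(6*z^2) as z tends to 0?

Direct substitution gives 0/0.
Apply L'Hôpital: lim (-7*sin(7*z))/(12*z), still 0/0.
After 2 applications of L'Hôpital's rule the quotient is (-49*cos(7*z))/(12); substituting z = 0 gives -49/12.

-49/12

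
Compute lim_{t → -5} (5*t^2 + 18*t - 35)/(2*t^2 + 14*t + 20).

16/3

Since t = -5 makes numerator and denominator zero, (t + 5) divides both.
Cancelling it gives (5*t - 7)/(2*t + 4); now plug in t = -5 to get 16/3.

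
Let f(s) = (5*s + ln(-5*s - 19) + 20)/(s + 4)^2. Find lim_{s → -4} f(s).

-25/2

Direct substitution gives 0/0.
Apply L'Hôpital: lim (5 - 5/(-5*s - 19))/(2*s + 8), still 0/0.
After 2 applications of L'Hôpital's rule the quotient is (-25/(-5*s - 19)^2)/(2); substituting s = -4 gives -25/2.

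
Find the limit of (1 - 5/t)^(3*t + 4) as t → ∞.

Let L be the limit and take ln: ln L = lim (3t + 4)·ln(1 - 5/t) = lim (3t + 4)·(-5/t + O(1/t²)) = -15.
Hence L = e^(-15).

e^(-15)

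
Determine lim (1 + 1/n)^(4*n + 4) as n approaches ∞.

e^(4)

Let L be the limit and take ln: ln L = lim (4n + 4)·ln(1 + 1/n) = lim (4n + 4)·(1/n + O(1/n²)) = 4.
Hence L = e^(4).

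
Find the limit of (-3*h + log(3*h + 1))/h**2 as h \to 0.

-9/2

Direct substitution gives 0/0.
Apply L'Hôpital: lim (-3 + 3/(3*h + 1))/(2*h), still 0/0.
After 2 applications of L'Hôpital's rule the quotient is (-9/(3*h + 1)^2)/(2); substituting h = 0 gives -9/2.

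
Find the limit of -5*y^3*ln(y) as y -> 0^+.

This is a 0·(−∞) form. Rewrite as -5·ln(y) / y^(−3) and apply L'Hôpital:
the derivative quotient is -5·(1/y) / (−3·y^(−4)) = (5/3)·y^3 → 0.

0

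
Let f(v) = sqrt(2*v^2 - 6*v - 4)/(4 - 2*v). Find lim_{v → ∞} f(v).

-√(2)/2

For large |v|, √(2*v^2 - 6*v - 4) ≈ √2·|v| and the denominator ≈ -2v.
Since v → +∞, |v| = v, giving √2/(-2) = -√(2)/2.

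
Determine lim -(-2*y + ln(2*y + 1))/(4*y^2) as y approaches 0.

1/2

Direct substitution gives 0/0.
Apply L'Hôpital: lim (-2 + 2/(2*y + 1))/(-8*y), still 0/0.
After 2 applications of L'Hôpital's rule the quotient is (-4/(2*y + 1)^2)/(-8); substituting y = 0 gives 1/2.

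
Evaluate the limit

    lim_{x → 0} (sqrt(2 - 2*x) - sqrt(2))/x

-√(2)/2

Substitution gives 0/0. Multiply numerator and denominator by the conjugate √(2 - 2x) + √2.
The numerator becomes (2 - 2x) − 2 = -2x, so the expression simplifies to -2/(√(2 - 2x) + √2).
Letting x → 0 gives -2/(2√2) = -√(2)/2.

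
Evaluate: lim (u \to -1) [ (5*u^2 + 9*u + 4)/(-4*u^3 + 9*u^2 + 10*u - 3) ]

At u = -1 both the top and bottom vanish — a removable singularity. Factoring out (u + 1) from each leaves (5*u + 4)/(-4*u^2 + 13*u - 3), which at u = -1 equals 1/20.

1/20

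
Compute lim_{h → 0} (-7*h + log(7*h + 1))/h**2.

Direct substitution gives 0/0.
Apply L'Hôpital: lim (-7 + 7/(7*h + 1))/(2*h), still 0/0.
After 2 applications of L'Hôpital's rule the quotient is (-49/(7*h + 1)^2)/(2); substituting h = 0 gives -49/2.

-49/2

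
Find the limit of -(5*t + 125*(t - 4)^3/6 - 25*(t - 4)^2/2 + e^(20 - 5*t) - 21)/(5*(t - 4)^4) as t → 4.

Direct substitution gives 0/0.
Apply L'Hôpital: lim (-25*t + 125*(t - 4)^2/2 - 5*e^(20 - 5*t) + 105)/(-20*(t - 4)^3), still 0/0.
Apply L'Hôpital: lim (125*t + 25*e^(20 - 5*t) - 525)/(-60*(t - 4)^2), still 0/0.
Apply L'Hôpital: lim (125 - 125*e^(20 - 5*t))/(480 - 120*t), still 0/0.
After 4 applications of L'Hôpital's rule the quotient is (625*e^(20 - 5*t))/(-120); substituting t = 4 gives -125/24.

-125/24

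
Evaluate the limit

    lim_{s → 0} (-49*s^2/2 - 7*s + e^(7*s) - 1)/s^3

343/6

Direct substitution gives 0/0.
Apply L'Hôpital: lim (-49*s + 7*e^(7*s) - 7)/(3*s^2), still 0/0.
Apply L'Hôpital: lim (49*e^(7*s) - 49)/(6*s), still 0/0.
After 3 applications of L'Hôpital's rule the quotient is (343*e^(7*s))/(6); substituting s = 0 gives 343/6.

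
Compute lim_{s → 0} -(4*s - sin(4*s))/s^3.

-32/3

Direct substitution gives 0/0.
Apply L'Hôpital: lim (4 - 4*cos(4*s))/(-3*s^2), still 0/0.
Apply L'Hôpital: lim (16*sin(4*s))/(-6*s), still 0/0.
After 3 applications of L'Hôpital's rule the quotient is (64*cos(4*s))/(-6); substituting s = 0 gives -32/3.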